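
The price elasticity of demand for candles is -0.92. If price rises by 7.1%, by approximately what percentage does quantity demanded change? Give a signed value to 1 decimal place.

%ΔQ ≈ E × %ΔP = (-0.92) × (7.1%) ≈ -6.5%.

-6.5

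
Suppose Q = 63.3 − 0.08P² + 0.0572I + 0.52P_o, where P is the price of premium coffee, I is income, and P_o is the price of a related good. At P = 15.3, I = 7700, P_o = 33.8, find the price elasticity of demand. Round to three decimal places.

-0.075

At the given point, Q = 63.3 − 0.08(15.3)² + 0.0572(7700) + 0.52(33.8) = 63.3 − 18.7272 + 440.44 + 17.576 = 502.5888.
∂Q/∂P = −2·0.08·P = -2.448, so E_p = -2.448·(15.3/502.5888) ≈ -0.075.
|E_p| < 1: demand is inelastic.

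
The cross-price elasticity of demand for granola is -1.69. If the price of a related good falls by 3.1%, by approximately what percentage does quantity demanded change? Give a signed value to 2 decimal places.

%ΔQ ≈ E × %ΔP_y = (-1.69) × (-3.1%) ≈ 5.24%.

5.24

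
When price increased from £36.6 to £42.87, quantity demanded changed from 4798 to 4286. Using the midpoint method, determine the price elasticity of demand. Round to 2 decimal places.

%ΔQ = (4286 − 4798)/[(4798 + 4286)/2] = -512/4542 ≈ -0.1127.
%ΔP = (42.87 − 36.6)/[(36.6 + 42.87)/2] = 6.27/39.735 ≈ 0.1578.
Arc elasticity E = %ΔQ/%ΔP ≈ -0.1127/0.1578 ≈ -0.71.
|E| < 1: demand is inelastic over this range.

-0.71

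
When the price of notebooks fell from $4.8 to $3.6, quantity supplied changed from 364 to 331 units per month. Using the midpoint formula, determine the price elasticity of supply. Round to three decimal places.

%ΔQ = (331 − 364)/[(364 + 331)/2] = -33/347.5 ≈ -0.0950.
%ΔP = (3.6 − 4.8)/[(4.8 + 3.6)/2] = -1.2/4.2 ≈ -0.2857.
Arc elasticity E = %ΔQ/%ΔP ≈ -0.0950/-0.2857 ≈ 0.332.
|E| < 1: supply is inelastic over this range.

0.332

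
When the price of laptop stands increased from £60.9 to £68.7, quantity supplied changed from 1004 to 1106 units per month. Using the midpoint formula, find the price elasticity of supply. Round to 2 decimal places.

%Δq = (1106 − 1004)/[(1004 + 1106)/2] = 102/1055 ≈ 0.0967.
%Δp = (68.7 − 60.9)/[(60.9 + 68.7)/2] = 7.8/64.8 ≈ 0.1204.
Arc elasticity E = %Δq/%Δp ≈ 0.0967/0.1204 ≈ 0.80.
|E| < 1: supply is inelastic over this range.

0.80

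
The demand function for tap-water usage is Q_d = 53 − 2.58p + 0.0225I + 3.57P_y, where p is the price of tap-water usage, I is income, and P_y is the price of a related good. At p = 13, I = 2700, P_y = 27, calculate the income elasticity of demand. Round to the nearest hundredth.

Q_d = 53 − 2.58(13) + 0.0225(2700) + 3.57(27) = 53 − 33.54 + 60.75 + 96.39 = 176.6.
∂Q_d/∂I = +0.0225, so E_I = 0.0225·(2700/176.6) ≈ 0.34.
E_I ∈ (0,1): normal good (necessity).

0.34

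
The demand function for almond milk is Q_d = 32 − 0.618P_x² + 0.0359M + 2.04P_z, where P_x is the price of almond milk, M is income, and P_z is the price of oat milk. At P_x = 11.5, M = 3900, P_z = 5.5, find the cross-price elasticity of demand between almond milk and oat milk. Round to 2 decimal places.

0.11

Q_d = 32 − 0.618(11.5)² + 0.0359(3900) + 2.04(5.5) = 32 − 81.7305 + 140.01 + 11.22 = 101.4995.
∂Q_d/∂P_z = +2.04, so E_xy = 2.04·(5.5/101.4995) ≈ 0.11.
E_xy > 0: the goods are substitutes.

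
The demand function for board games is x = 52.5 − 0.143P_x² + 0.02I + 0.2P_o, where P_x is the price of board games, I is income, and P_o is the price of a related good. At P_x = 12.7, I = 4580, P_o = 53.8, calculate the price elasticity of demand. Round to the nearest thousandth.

-0.350

Evaluating quantity at (P_x, I, P_o) gives x = 52.5 − 0.143(12.7)² + 0.02(4580) + 0.2(53.8) = 52.5 − 23.0645 + 91.6 + 10.76 = 131.7955.
∂x/∂P_x = −2·0.143·P_x = -3.6322, so E_p = -3.6322·(12.7/131.7955) ≈ -0.350.
|E_p| < 1: demand is inelastic.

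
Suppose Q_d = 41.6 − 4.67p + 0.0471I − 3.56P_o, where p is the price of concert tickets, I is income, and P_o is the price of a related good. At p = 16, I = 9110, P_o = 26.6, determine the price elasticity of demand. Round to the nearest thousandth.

-0.248

Q_d = 41.6 − 4.67(16) + 0.0471(9110) − 3.56(26.6) = 41.6 − 74.72 + 429.081 − 94.696 = 301.265.
∂Q_d/∂p = −4.67, so E_p = (−4.67)·(16/301.265) ≈ -0.248.
|E_p| < 1: demand is inelastic.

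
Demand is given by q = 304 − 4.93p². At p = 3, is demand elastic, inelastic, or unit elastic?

inelastic

At p = 3, q = 259.63.
dq/dp = −2·4.93·p = −29.58.
Point elasticity E = (dq/dp)·(p/q) = -29.58 × 3/259.63 ≈ -0.342.
|E| ≈ 0.342 < 1, so demand is inelastic.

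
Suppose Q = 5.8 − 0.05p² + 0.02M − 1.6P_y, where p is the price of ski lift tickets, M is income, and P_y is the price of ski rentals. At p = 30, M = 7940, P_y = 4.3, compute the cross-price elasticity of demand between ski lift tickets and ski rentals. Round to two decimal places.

Evaluating quantity at (p, M, P_y) gives Q = 5.8 − 0.05(30)² + 0.02(7940) − 1.6(4.3) = 5.8 − 45 + 158.8 − 6.88 = 112.72.
∂Q/∂P_y = −1.6, so E_xy = -1.6·(4.3/112.72) ≈ -0.06.
E_xy < 0: the goods are complements.

-0.06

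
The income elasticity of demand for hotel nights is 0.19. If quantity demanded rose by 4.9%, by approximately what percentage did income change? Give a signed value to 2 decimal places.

%ΔQ ≈ E × %ΔI ⇒ %ΔI = %ΔQ / E = (4.9%)/(0.19) ≈ 25.79%.

25.79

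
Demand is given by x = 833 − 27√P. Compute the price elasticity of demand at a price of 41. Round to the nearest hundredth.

At P = 41, x = 660.1156.
dx/dP = −27/(2√P) = −27/(2·6.4031).
Point elasticity E = (dx/dP)·(P/x) = -2.1083 × 41/660.1156 ≈ -0.13.
|E| < 1, so demand is inelastic at this price.

-0.13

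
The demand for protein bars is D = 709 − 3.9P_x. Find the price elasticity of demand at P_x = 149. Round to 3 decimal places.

At P_x = 149, D = 127.9.
dD/dP_x = −3.9.
Point elasticity E = (dD/dP_x)·(P_x/D) = -3.9 × 149/127.9 ≈ -4.543.
|E| > 1, so demand is elastic at this price.

-4.543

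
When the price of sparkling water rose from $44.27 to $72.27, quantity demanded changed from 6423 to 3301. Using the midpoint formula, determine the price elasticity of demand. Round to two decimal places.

-1.34

%ΔQ = (3301 − 6423)/[(6423 + 3301)/2] = -3122/4862 ≈ -0.6421.
%ΔP = (72.27 − 44.27)/[(44.27 + 72.27)/2] = 28/58.27 ≈ 0.4805.
Arc elasticity E = %ΔQ/%ΔP ≈ -0.6421/0.4805 ≈ -1.34.
|E| > 1: demand is elastic over this range.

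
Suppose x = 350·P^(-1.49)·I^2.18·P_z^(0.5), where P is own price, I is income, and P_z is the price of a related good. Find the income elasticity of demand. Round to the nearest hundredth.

For a Cobb–Douglas (constant-elasticity) form x = A·I^α·…, the elasticity with respect to I equals the exponent α at every point.
Here the exponent on I is 2.18, so the income elasticity of demand is 2.18.

2.18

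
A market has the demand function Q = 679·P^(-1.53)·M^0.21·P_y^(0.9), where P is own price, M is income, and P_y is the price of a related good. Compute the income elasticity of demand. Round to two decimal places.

For a Cobb–Douglas (constant-elasticity) form Q = A·M^α·…, the elasticity with respect to M equals the exponent α at every point.
Here the exponent on M is 0.21, so the income elasticity of demand is 0.21.

0.21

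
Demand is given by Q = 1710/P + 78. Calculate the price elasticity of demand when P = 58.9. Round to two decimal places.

At P = 58.9, Q = 107.0323.
dQ/dP = −1710/P² = −0.4929.
Point elasticity E = (dQ/dP)·(P/Q) = -0.4929 × 58.9/107.0323 ≈ -0.27.
|E| < 1, so demand is inelastic at this price.

-0.27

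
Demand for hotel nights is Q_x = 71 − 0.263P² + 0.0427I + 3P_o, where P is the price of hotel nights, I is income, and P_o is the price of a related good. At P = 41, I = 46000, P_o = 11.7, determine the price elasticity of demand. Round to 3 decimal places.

At the given point, Q_x = 71 − 0.263(41)² + 0.0427(46000) + 3(11.7) = 71 − 442.103 + 1964.2 + 35.1 = 1628.197.
∂Q_x/∂P = −2·0.263·P = -21.566, so E_p = -21.566·(41/1628.197) ≈ -0.543.
|E_p| < 1: demand is inelastic.

-0.543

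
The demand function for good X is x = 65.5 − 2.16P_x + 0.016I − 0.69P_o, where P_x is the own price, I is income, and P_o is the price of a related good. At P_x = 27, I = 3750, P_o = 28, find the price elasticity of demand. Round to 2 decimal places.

Substituting, x = 65.5 − 2.16(27) + 0.016(3750) − 0.69(28) = 65.5 − 58.32 + 60 − 19.32 = 47.86.
∂x/∂P_x = −2.16, so E_p = (−2.16)·(27/47.86) ≈ -1.22.
|E_p| > 1: demand is elastic.

-1.22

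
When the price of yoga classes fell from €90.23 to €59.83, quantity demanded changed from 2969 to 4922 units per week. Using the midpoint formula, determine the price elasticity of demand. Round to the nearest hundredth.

-1.22

%ΔQ = (4922 − 2969)/[(2969 + 4922)/2] = 1953/3945.5 ≈ 0.4950.
%Δp = (59.83 − 90.23)/[(90.23 + 59.83)/2] = -30.4/75.03 ≈ -0.4052.
Arc elasticity E = %ΔQ/%Δp ≈ 0.4950/-0.4052 ≈ -1.22.
|E| > 1: demand is elastic over this range.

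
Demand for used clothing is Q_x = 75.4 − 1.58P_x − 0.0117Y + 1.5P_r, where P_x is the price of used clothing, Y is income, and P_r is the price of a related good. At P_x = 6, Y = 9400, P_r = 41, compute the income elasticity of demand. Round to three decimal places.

-6.306

Substituting, Q_x = 75.4 − 1.58(6) − 0.0117(9400) + 1.5(41) = 75.4 − 9.48 − 109.98 + 61.5 = 17.44.
∂Q_x/∂Y = −0.0117, so E_I = -0.0117·(9400/17.44) ≈ -6.306.
E_I < 0: inferior good.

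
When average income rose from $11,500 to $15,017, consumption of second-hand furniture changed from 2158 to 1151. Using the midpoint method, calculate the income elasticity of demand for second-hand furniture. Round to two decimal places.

%ΔQ = (1151 − 2158)/[(2158+1151)/2] = -1007/1654.5 ≈ -0.6086.
%ΔI = (15,017 − 11,500)/[(11,500+15,017)/2] = 3517/13258.5 ≈ 0.2653.
E_I = %ΔQ/%ΔI ≈ -2.29.
E_I < 0: inferior good.

-2.29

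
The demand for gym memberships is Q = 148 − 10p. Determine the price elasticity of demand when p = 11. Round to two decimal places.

-2.89

At p = 11, Q = 38.
dQ/dp = −10.
Point elasticity E = (dQ/dp)·(p/Q) = -10 × 11/38 ≈ -2.89.
|E| > 1, so demand is elastic at this price.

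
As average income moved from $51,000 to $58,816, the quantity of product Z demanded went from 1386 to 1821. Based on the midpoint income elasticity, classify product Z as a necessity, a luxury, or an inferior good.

luxury

%ΔQ = (1821 − 1386)/[(1386+1821)/2] = 435/1603.5 ≈ 0.2713.
%ΔY = (58,816 − 51,000)/[(51,000+58,816)/2] = 7816/54908 ≈ 0.1423.
E_I = %ΔQ/%ΔY ≈ 1.906.
E_I > 1: normal good (luxury).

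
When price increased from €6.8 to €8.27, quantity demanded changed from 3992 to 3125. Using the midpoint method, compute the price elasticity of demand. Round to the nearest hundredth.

%ΔQ = (3125 − 3992)/[(3992 + 3125)/2] = -867/3558.5 ≈ -0.2436.
%Δp = (8.27 − 6.8)/[(6.8 + 8.27)/2] = 1.47/7.535 ≈ 0.1951.
Arc elasticity E = %ΔQ/%Δp ≈ -0.2436/0.1951 ≈ -1.25.
|E| > 1: demand is elastic over this range.

-1.25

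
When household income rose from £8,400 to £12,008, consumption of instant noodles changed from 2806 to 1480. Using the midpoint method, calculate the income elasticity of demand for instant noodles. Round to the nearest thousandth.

-1.750

%ΔQ = (1480 − 2806)/[(2806+1480)/2] = -1326/2143 ≈ -0.6188.
%ΔM = (12,008 − 8,400)/[(8,400+12,008)/2] = 3608/10204 ≈ 0.3536.
E_I = %ΔQ/%ΔM ≈ -1.750.
E_I < 0: inferior good.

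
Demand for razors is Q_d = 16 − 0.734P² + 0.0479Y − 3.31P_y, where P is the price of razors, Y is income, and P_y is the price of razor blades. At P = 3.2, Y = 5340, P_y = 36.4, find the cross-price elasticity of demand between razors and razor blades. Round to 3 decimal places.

At the given point, Q_d = 16 − 0.734(3.2)² + 0.0479(5340) − 3.31(36.4) = 16 − 7.5162 + 255.786 − 120.484 = 143.7858.
∂Q_d/∂P_y = −3.31, so E_xy = -3.31·(36.4/143.7858) ≈ -0.838.
E_xy < 0: the goods are complements.

-0.838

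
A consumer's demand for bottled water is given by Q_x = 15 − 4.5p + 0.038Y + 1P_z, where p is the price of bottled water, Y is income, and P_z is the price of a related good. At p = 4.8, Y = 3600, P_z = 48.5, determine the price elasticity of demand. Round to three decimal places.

First evaluate Q_x: 15 − 4.5(4.8) + 0.038(3600) + 1(48.5) = 15 − 21.6 + 136.8 + 48.5 = 178.7.
∂Q_x/∂p = −4.5, so E_p = (−4.5)·(4.8/178.7) ≈ -0.121.
|E_p| < 1: demand is inelastic.

-0.121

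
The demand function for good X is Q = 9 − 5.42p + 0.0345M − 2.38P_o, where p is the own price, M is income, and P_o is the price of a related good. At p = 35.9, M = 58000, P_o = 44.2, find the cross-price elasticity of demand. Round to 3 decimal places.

-0.062

At the given point, Q = 9 − 5.42(35.9) + 0.0345(58000) − 2.38(44.2) = 9 − 194.578 + 2001 − 105.196 = 1710.226.
∂Q/∂P_o = −2.38, so E_xy = -2.38·(44.2/1710.226) ≈ -0.062.
E_xy < 0: the goods are complements.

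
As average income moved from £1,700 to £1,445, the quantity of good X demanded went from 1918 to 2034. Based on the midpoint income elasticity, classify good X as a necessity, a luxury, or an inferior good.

%ΔQ = (2034 − 1918)/[(1918+2034)/2] = 116/1976 ≈ 0.0587.
%ΔM = (1,445 − 1,700)/[(1,700+1,445)/2] = -255/1572.5 ≈ -0.1622.
E_I = %ΔQ/%ΔM ≈ -0.362.
E_I < 0: inferior good.

inferior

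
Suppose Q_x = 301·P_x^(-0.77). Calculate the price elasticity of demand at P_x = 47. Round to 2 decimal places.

-0.77

For a Cobb–Douglas (constant-elasticity) form Q_x = A·P_x^α·…, the elasticity with respect to P_x equals the exponent α at every point.
Here the exponent on P_x is -0.77, so the price elasticity of demand is -0.77.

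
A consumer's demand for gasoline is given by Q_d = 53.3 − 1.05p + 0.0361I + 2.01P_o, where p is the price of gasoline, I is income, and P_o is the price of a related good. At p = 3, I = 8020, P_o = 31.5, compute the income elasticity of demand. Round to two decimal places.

0.72

Substituting, Q_d = 53.3 − 1.05(3) + 0.0361(8020) + 2.01(31.5) = 53.3 − 3.15 + 289.522 + 63.315 = 402.987.
∂Q_d/∂I = +0.0361, so E_I = 0.0361·(8020/402.987) ≈ 0.72.
E_I ∈ (0,1): normal good (necessity).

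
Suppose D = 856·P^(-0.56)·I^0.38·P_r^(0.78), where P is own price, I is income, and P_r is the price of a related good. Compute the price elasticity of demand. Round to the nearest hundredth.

For a Cobb–Douglas (constant-elasticity) form D = A·P^α·…, the elasticity with respect to P equals the exponent α at every point.
Here the exponent on P is -0.56, so the price elasticity of demand is -0.56.

-0.56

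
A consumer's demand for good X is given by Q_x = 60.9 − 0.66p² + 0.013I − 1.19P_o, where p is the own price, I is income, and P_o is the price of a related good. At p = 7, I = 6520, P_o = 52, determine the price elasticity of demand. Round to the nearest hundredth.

At the given point, Q_x = 60.9 − 0.66(7)² + 0.013(6520) − 1.19(52) = 60.9 − 32.34 + 84.76 − 61.88 = 51.44.
∂Q_x/∂p = −2·0.66·p = -9.24, so E_p = -9.24·(7/51.44) ≈ -1.26.
|E_p| > 1: demand is elastic.

-1.26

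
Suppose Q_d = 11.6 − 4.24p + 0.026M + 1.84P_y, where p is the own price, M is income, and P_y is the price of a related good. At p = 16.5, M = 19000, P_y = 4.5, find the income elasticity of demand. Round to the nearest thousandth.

1.113

Evaluating quantity at (p, M, P_y) gives Q_d = 11.6 − 4.24(16.5) + 0.026(19000) + 1.84(4.5) = 11.6 − 69.96 + 494 + 8.28 = 443.92.
∂Q_d/∂M = +0.026, so E_I = 0.026·(19000/443.92) ≈ 1.113.
E_I > 1: normal good (luxury).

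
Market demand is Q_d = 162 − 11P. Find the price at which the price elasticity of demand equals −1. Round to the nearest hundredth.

7.36

For linear demand Q_d = a − bP, E = −bP/(a − bP). |E| = 1 ⇒ bP = a − bP ⇒ P = a/(2b).
P = 162/(2·11) ≈ 7.36.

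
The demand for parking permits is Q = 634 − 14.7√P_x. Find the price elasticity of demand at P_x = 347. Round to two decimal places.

At P_x = 347, Q = 360.1693.
dQ/dP_x = −14.7/(2√P_x) = −14.7/(2·18.6279).
Point elasticity E = (dQ/dP_x)·(P_x/Q) = -0.3946 × 347/360.1693 ≈ -0.38.
|E| < 1, so demand is inelastic at this price.

-0.38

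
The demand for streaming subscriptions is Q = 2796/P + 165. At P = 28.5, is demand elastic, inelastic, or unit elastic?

inelastic

At P = 28.5, Q = 263.1053.
dQ/dP = −2796/P² = −3.4423.
Point elasticity E = (dQ/dP)·(P/Q) = -3.4423 × 28.5/263.1053 ≈ -0.373.
|E| ≈ 0.373 < 1, so demand is inelastic.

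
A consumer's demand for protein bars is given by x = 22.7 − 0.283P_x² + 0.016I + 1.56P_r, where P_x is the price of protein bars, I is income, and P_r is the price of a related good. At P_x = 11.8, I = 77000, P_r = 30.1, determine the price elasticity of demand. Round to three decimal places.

-0.062

First evaluate x: 22.7 − 0.283(11.8)² + 0.016(77000) + 1.56(30.1) = 22.7 − 39.4049 + 1232 + 46.956 = 1262.2511.
∂x/∂P_x = −2·0.283·P_x = -6.6788, so E_p = -6.6788·(11.8/1262.2511) ≈ -0.062.
|E_p| < 1: demand is inelastic.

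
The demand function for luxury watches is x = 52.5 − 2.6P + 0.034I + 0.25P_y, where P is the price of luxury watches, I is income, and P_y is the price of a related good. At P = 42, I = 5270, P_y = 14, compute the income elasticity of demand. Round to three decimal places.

1.422

Substituting, x = 52.5 − 2.6(42) + 0.034(5270) + 0.25(14) = 52.5 − 109.2 + 179.18 + 3.5 = 125.98.
∂x/∂I = +0.034, so E_I = 0.034·(5270/125.98) ≈ 1.422.
E_I > 1: normal good (luxury).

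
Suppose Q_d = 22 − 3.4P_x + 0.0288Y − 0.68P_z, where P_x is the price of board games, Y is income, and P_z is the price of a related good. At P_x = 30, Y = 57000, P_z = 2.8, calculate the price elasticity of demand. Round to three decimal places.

-0.065

Q_d = 22 − 3.4(30) + 0.0288(57000) − 0.68(2.8) = 22 − 102 + 1641.6 − 1.904 = 1559.696.
∂Q_d/∂P_x = −3.4, so E_p = (−3.4)·(30/1559.696) ≈ -0.065.
|E_p| < 1: demand is inelastic.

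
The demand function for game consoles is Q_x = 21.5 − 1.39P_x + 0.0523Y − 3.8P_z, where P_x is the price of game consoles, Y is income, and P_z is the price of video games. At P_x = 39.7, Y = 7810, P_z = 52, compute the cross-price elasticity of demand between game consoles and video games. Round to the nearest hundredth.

-1.12

Q_x = 21.5 − 1.39(39.7) + 0.0523(7810) − 3.8(52) = 21.5 − 55.183 + 408.463 − 197.6 = 177.18.
∂Q_x/∂P_z = −3.8, so E_xy = -3.8·(52/177.18) ≈ -1.12.
E_xy < 0: the goods are complements.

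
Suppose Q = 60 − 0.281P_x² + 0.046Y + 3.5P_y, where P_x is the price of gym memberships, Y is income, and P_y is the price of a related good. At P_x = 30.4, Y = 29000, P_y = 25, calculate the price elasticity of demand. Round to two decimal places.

-0.43

First evaluate Q: 60 − 0.281(30.4)² + 0.046(29000) + 3.5(25) = 60 − 259.689 + 1334 + 87.5 = 1221.811.
∂Q/∂P_x = −2·0.281·P_x = -17.0848, so E_p = -17.0848·(30.4/1221.811) ≈ -0.43.
|E_p| < 1: demand is inelastic.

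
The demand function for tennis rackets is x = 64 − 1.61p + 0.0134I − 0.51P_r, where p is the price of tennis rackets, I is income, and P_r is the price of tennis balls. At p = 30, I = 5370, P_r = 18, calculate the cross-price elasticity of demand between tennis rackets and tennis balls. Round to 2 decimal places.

-0.12

Substituting, x = 64 − 1.61(30) + 0.0134(5370) − 0.51(18) = 64 − 48.3 + 71.958 − 9.18 = 78.478.
∂x/∂P_r = −0.51, so E_xy = -0.51·(18/78.478) ≈ -0.12.
E_xy < 0: the goods are complements.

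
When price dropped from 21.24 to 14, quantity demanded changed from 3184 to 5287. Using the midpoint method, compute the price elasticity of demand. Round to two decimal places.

-1.21

%Δq = (5287 − 3184)/[(3184 + 5287)/2] = 2103/4235.5 ≈ 0.4965.
%ΔP = (14 − 21.24)/[(21.24 + 14)/2] = -7.24/17.62 ≈ -0.4109.
Arc elasticity E = %Δq/%ΔP ≈ 0.4965/-0.4109 ≈ -1.21.
|E| > 1: demand is elastic over this range.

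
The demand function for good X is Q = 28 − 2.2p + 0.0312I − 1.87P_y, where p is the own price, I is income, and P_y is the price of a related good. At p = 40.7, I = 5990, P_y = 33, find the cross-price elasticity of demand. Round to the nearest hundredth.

-0.97

First evaluate Q: 28 − 2.2(40.7) + 0.0312(5990) − 1.87(33) = 28 − 89.54 + 186.888 − 61.71 = 63.638.
∂Q/∂P_y = −1.87, so E_xy = -1.87·(33/63.638) ≈ -0.97.
E_xy < 0: the goods are complements.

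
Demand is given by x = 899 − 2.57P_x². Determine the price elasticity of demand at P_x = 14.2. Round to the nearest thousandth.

At P_x = 14.2, x = 380.7852.
dx/dP_x = −2·2.57·P_x = −72.988.
Point elasticity E = (dx/dP_x)·(P_x/x) = -72.988 × 14.2/380.7852 ≈ -2.722.
|E| > 1, so demand is elastic at this price.

-2.722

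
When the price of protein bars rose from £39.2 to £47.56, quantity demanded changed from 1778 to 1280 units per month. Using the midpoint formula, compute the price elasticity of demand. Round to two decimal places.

%ΔQ = (1280 − 1778)/[(1778 + 1280)/2] = -498/1529 ≈ -0.3257.
%ΔP = (47.56 − 39.2)/[(39.2 + 47.56)/2] = 8.36/43.38 ≈ 0.1927.
Arc elasticity E = %ΔQ/%ΔP ≈ -0.3257/0.1927 ≈ -1.69.
|E| > 1: demand is elastic over this range.

-1.69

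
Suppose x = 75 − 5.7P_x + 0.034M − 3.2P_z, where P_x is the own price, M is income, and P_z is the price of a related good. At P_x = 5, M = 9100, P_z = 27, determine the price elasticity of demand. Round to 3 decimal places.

At the given point, x = 75 − 5.7(5) + 0.034(9100) − 3.2(27) = 75 − 28.5 + 309.4 − 86.4 = 269.5.
∂x/∂P_x = −5.7, so E_p = (−5.7)·(5/269.5) ≈ -0.106.
|E_p| < 1: demand is inelastic.

-0.106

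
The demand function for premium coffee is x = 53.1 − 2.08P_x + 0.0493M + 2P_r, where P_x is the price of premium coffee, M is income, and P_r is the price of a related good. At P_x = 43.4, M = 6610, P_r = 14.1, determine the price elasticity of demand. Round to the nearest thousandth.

Evaluating quantity at (P_x, M, P_r) gives x = 53.1 − 2.08(43.4) + 0.0493(6610) + 2(14.1) = 53.1 − 90.272 + 325.873 + 28.2 = 316.901.
∂x/∂P_x = −2.08, so E_p = (−2.08)·(43.4/316.901) ≈ -0.285.
|E_p| < 1: demand is inelastic.

-0.285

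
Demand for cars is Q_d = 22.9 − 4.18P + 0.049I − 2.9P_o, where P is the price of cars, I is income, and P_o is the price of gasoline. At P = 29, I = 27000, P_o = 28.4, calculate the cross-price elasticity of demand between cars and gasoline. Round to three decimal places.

-0.072

At the given point, Q_d = 22.9 − 4.18(29) + 0.049(27000) − 2.9(28.4) = 22.9 − 121.22 + 1323 − 82.36 = 1142.32.
∂Q_d/∂P_o = −2.9, so E_xy = -2.9·(28.4/1142.32) ≈ -0.072.
E_xy < 0: the goods are complements.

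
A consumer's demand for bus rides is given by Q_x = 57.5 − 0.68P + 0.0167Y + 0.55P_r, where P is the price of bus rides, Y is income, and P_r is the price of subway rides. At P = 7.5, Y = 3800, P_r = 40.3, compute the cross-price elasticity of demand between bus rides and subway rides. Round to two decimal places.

0.16

At the given point, Q_x = 57.5 − 0.68(7.5) + 0.0167(3800) + 0.55(40.3) = 57.5 − 5.1 + 63.46 + 22.165 = 138.025.
∂Q_x/∂P_r = +0.55, so E_xy = 0.55·(40.3/138.025) ≈ 0.16.
E_xy > 0: the goods are substitutes.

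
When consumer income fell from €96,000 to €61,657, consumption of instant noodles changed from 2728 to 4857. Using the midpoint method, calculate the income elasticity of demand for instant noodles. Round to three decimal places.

-1.289

%ΔQ = (4857 − 2728)/[(2728+4857)/2] = 2129/3792.5 ≈ 0.5614.
%ΔM = (61,657 − 96,000)/[(96,000+61,657)/2] = -34343/78828.5 ≈ -0.4357.
E_I = %ΔQ/%ΔM ≈ -1.289.
E_I < 0: inferior good.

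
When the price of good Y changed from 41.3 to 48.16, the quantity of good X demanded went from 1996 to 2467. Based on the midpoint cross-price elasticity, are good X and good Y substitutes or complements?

%ΔQ_x = (2467 − 1996)/[(1996+2467)/2] = 471/2231.5 ≈ 0.2111.
%ΔP_y = (48.16 − 41.3)/[(41.3+48.16)/2] ≈ 0.1534.
E_xy = 0.2111/0.1534 ≈ 1.376.
E_xy > 0, so the goods are substitutes.

substitutes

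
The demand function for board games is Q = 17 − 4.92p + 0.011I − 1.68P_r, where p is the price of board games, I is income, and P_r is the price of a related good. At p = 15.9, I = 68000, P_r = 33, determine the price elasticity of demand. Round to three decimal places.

-0.124

First evaluate Q: 17 − 4.92(15.9) + 0.011(68000) − 1.68(33) = 17 − 78.228 + 748 − 55.44 = 631.332.
∂Q/∂p = −4.92, so E_p = (−4.92)·(15.9/631.332) ≈ -0.124.
|E_p| < 1: demand is inelastic.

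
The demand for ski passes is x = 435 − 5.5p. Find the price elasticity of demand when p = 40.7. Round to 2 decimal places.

-1.06

At p = 40.7, x = 211.15.
dx/dp = −5.5.
Point elasticity E = (dx/dp)·(p/x) = -5.5 × 40.7/211.15 ≈ -1.06.
|E| > 1, so demand is elastic at this price.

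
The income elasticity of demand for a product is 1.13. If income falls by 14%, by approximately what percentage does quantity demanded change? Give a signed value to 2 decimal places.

%ΔQ ≈ E × %ΔI = (1.13) × (-14%) = -15.82%.

-15.82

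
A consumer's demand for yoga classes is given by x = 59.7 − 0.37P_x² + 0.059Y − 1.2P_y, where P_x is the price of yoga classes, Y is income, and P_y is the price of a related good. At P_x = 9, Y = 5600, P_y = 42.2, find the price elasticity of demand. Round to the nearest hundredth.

At the given point, x = 59.7 − 0.37(9)² + 0.059(5600) − 1.2(42.2) = 59.7 − 29.97 + 330.4 − 50.64 = 309.49.
∂x/∂P_x = −2·0.37·P_x = -6.66, so E_p = -6.66·(9/309.49) ≈ -0.19.
|E_p| < 1: demand is inelastic.

-0.19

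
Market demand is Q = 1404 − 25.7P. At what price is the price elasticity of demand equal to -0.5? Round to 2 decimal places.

18.21

Set −bP/(a − bP) = −0.5 ⇒ bP = 0.5(a − bP) ⇒ bP(1+0.5) = 0.5·a.
P = 0.5·1404/(25.7·1.5) ≈ 18.21.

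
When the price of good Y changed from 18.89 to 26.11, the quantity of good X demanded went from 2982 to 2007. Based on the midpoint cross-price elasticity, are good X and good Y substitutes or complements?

complements

%ΔQ_x = (2007 − 2982)/[(2982+2007)/2] = -975/2494.5 ≈ -0.3909.
%ΔP_y = (26.11 − 18.89)/[(18.89+26.11)/2] ≈ 0.3209.
E_xy = -0.3909/0.3209 ≈ -1.218.
E_xy < 0, so the goods are complements.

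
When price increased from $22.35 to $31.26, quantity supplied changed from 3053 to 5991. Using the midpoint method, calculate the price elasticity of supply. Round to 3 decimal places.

%ΔQ = (5991 − 3053)/[(3053 + 5991)/2] = 2938/4522 ≈ 0.6497.
%Δp = (31.26 − 22.35)/[(22.35 + 31.26)/2] = 8.91/26.805 ≈ 0.3324.
Arc elasticity E = %ΔQ/%Δp ≈ 0.6497/0.3324 ≈ 1.955.
|E| > 1: supply is elastic over this range.

1.955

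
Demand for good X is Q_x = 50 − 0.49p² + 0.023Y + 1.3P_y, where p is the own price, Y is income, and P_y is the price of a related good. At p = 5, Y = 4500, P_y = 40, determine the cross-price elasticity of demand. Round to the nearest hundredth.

Q_x = 50 − 0.49(5)² + 0.023(4500) + 1.3(40) = 50 − 12.25 + 103.5 + 52 = 193.25.
∂Q_x/∂P_y = +1.3, so E_xy = 1.3·(40/193.25) ≈ 0.27.
E_xy > 0: the goods are substitutes.

0.27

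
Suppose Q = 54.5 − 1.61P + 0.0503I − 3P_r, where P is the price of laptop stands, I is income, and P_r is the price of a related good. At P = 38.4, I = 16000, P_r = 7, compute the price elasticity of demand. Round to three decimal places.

At the given point, Q = 54.5 − 1.61(38.4) + 0.0503(16000) − 3(7) = 54.5 − 61.824 + 804.8 − 21 = 776.476.
∂Q/∂P = −1.61, so E_p = (−1.61)·(38.4/776.476) ≈ -0.080.
|E_p| < 1: demand is inelastic.

-0.080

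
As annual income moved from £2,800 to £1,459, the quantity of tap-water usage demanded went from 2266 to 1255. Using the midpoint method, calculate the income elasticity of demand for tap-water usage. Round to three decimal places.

0.912

%ΔQ = (1255 − 2266)/[(2266+1255)/2] = -1011/1760.5 ≈ -0.5743.
%ΔI = (1,459 − 2,800)/[(2,800+1,459)/2] = -1341/2129.5 ≈ -0.6297.
E_I = %ΔQ/%ΔI ≈ 0.912.
E_I ∈ (0,1): normal good (necessity).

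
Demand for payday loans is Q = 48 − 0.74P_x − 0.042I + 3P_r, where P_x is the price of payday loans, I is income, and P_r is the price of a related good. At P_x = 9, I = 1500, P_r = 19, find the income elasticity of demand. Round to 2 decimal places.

-1.78

Evaluating quantity at (P_x, I, P_r) gives Q = 48 − 0.74(9) − 0.042(1500) + 3(19) = 48 − 6.66 − 63 + 57 = 35.34.
∂Q/∂I = −0.042, so E_I = -0.042·(1500/35.34) ≈ -1.78.
E_I < 0: inferior good.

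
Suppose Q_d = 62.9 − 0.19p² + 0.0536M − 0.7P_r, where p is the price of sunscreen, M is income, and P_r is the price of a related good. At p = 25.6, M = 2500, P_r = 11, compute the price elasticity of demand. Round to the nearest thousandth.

-3.850

Substituting, Q_d = 62.9 − 0.19(25.6)² + 0.0536(2500) − 0.7(11) = 62.9 − 124.5184 + 134 − 7.7 = 64.6816.
∂Q_d/∂p = −2·0.19·p = -9.728, so E_p = -9.728·(25.6/64.6816) ≈ -3.850.
|E_p| > 1: demand is elastic.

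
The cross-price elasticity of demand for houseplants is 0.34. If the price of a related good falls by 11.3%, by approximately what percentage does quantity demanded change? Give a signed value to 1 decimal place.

%ΔQ ≈ E × %ΔP_y = (0.34) × (-11.3%) ≈ -3.8%.

-3.8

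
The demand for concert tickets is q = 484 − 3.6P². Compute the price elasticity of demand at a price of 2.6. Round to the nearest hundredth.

At P = 2.6, q = 459.664.
dq/dP = −2·3.6·P = −18.72.
Point elasticity E = (dq/dP)·(P/q) = -18.72 × 2.6/459.664 ≈ -0.11.
|E| < 1, so demand is inelastic at this price.

-0.11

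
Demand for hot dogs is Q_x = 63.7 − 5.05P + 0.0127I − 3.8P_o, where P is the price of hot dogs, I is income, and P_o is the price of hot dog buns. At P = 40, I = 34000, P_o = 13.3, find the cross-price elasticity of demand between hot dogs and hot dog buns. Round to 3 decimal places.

Substituting, Q_x = 63.7 − 5.05(40) + 0.0127(34000) − 3.8(13.3) = 63.7 − 202 + 431.8 − 50.54 = 242.96.
∂Q_x/∂P_o = −3.8, so E_xy = -3.8·(13.3/242.96) ≈ -0.208.
E_xy < 0: the goods are complements.

-0.208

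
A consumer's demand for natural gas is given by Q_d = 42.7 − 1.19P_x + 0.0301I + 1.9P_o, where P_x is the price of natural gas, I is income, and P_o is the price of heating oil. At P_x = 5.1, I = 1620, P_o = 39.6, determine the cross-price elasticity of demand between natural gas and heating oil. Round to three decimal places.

At the given point, Q_d = 42.7 − 1.19(5.1) + 0.0301(1620) + 1.9(39.6) = 42.7 − 6.069 + 48.762 + 75.24 = 160.633.
∂Q_d/∂P_o = +1.9, so E_xy = 1.9·(39.6/160.633) ≈ 0.468.
E_xy > 0: the goods are substitutes.

0.468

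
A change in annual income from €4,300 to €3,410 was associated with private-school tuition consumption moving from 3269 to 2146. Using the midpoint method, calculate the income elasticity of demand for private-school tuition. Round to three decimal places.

%ΔQ = (2146 − 3269)/[(3269+2146)/2] = -1123/2707.5 ≈ -0.4148.
%ΔI = (3,410 − 4,300)/[(4,300+3,410)/2] = -890/3855 ≈ -0.2309.
E_I = %ΔQ/%ΔI ≈ 1.797.
E_I > 1: normal good (luxury).

1.797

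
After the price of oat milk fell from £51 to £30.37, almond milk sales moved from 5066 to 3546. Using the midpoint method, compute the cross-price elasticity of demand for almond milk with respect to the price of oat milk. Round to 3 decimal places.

0.696

%ΔQ_x = (3546 − 5066)/[(5066+3546)/2] = -1520/4306 ≈ -0.3530.
%ΔP_y = (30.37 − 51)/[(51+30.37)/2] ≈ -0.5071.
E_xy = -0.3530/-0.5071 ≈ 0.696.
E_xy > 0, so almond milk and oat milk are substitutes.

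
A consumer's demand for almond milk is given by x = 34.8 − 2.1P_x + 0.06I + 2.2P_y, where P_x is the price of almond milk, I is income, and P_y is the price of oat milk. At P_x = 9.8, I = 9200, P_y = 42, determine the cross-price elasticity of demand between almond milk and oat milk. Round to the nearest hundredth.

0.14

First evaluate x: 34.8 − 2.1(9.8) + 0.06(9200) + 2.2(42) = 34.8 − 20.58 + 552 + 92.4 = 658.62.
∂x/∂P_y = +2.2, so E_xy = 2.2·(42/658.62) ≈ 0.14.
E_xy > 0: the goods are substitutes.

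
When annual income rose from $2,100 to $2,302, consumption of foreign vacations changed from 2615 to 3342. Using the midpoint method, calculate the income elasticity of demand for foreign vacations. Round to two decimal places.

%ΔQ = (3342 − 2615)/[(2615+3342)/2] = 727/2978.5 ≈ 0.2441.
%ΔI = (2,302 − 2,100)/[(2,100+2,302)/2] = 202/2201 ≈ 0.0918.
E_I = %ΔQ/%ΔI ≈ 2.66.
E_I > 1: normal good (luxury).

2.66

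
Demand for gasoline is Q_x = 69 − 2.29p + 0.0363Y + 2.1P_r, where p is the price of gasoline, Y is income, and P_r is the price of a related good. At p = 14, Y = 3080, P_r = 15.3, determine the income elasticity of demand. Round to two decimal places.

0.62

First evaluate Q_x: 69 − 2.29(14) + 0.0363(3080) + 2.1(15.3) = 69 − 32.06 + 111.804 + 32.13 = 180.874.
∂Q_x/∂Y = +0.0363, so E_I = 0.0363·(3080/180.874) ≈ 0.62.
E_I ∈ (0,1): normal good (necessity).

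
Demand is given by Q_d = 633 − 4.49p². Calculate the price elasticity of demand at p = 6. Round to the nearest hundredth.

At p = 6, Q_d = 471.36.
dQ_d/dp = −2·4.49·p = −53.88.
Point elasticity E = (dQ_d/dp)·(p/Q_d) = -53.88 × 6/471.36 ≈ -0.69.
|E| < 1, so demand is inelastic at this price.

-0.69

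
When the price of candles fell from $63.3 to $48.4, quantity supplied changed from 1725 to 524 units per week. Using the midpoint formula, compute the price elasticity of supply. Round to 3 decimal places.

4.003

%Δq = (524 − 1725)/[(1725 + 524)/2] = -1201/1124.5 ≈ -1.0680.
%Δp = (48.4 − 63.3)/[(63.3 + 48.4)/2] = -14.9/55.85 ≈ -0.2668.
Arc elasticity E = %Δq/%Δp ≈ -1.0680/-0.2668 ≈ 4.003.
|E| > 1: supply is elastic over this range.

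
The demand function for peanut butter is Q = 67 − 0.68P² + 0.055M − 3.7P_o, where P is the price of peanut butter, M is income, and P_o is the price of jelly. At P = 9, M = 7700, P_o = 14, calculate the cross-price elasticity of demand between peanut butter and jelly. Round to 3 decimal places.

At the given point, Q = 67 − 0.68(9)² + 0.055(7700) − 3.7(14) = 67 − 55.08 + 423.5 − 51.8 = 383.62.
∂Q/∂P_o = −3.7, so E_xy = -3.7·(14/383.62) ≈ -0.135.
E_xy < 0: the goods are complements.

-0.135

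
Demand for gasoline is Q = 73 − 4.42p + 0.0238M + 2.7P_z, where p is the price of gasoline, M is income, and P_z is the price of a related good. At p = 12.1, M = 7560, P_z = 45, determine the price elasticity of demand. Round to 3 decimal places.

-0.167

Substituting, Q = 73 − 4.42(12.1) + 0.0238(7560) + 2.7(45) = 73 − 53.482 + 179.928 + 121.5 = 320.946.
∂Q/∂p = −4.42, so E_p = (−4.42)·(12.1/320.946) ≈ -0.167.
|E_p| < 1: demand is inelastic.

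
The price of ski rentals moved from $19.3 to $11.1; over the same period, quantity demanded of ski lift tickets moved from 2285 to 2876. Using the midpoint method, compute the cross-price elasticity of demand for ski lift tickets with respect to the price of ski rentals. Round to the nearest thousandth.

-0.425

%ΔQ_x = (2876 − 2285)/[(2285+2876)/2] = 591/2580.5 ≈ 0.2290.
%ΔP_y = (11.1 − 19.3)/[(19.3+11.1)/2] ≈ -0.5395.
E_xy = 0.2290/-0.5395 ≈ -0.425.
E_xy < 0, so ski lift tickets and ski rentals are complements.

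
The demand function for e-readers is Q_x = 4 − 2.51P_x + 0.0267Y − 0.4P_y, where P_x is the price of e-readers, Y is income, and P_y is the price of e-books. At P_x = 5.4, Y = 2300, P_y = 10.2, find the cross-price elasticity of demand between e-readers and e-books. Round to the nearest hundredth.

Q_x = 4 − 2.51(5.4) + 0.0267(2300) − 0.4(10.2) = 4 − 13.554 + 61.41 − 4.08 = 47.776.
∂Q_x/∂P_y = −0.4, so E_xy = -0.4·(10.2/47.776) ≈ -0.09.
E_xy < 0: the goods are complements.

-0.09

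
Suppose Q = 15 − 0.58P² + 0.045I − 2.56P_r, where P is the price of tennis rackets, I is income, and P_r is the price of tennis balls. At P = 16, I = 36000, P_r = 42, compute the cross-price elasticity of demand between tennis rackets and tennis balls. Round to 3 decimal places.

-0.078

First evaluate Q: 15 − 0.58(16)² + 0.045(36000) − 2.56(42) = 15 − 148.48 + 1620 − 107.52 = 1379.
∂Q/∂P_r = −2.56, so E_xy = -2.56·(42/1379) ≈ -0.078.
E_xy < 0: the goods are complements.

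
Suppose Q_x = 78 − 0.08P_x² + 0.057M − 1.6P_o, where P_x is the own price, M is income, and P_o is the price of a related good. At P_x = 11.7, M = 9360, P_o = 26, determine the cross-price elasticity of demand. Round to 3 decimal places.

Evaluating quantity at (P_x, M, P_o) gives Q_x = 78 − 0.08(11.7)² + 0.057(9360) − 1.6(26) = 78 − 10.9512 + 533.52 − 41.6 = 558.9688.
∂Q_x/∂P_o = −1.6, so E_xy = -1.6·(26/558.9688) ≈ -0.074.
E_xy < 0: the goods are complements.

-0.074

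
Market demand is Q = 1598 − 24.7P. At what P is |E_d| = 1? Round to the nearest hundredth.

32.35

For linear demand Q = a − bP, E = −bP/(a − bP). |E| = 1 ⇒ bP = a − bP ⇒ P = a/(2b).
P = 1598/(2·24.7) ≈ 32.35.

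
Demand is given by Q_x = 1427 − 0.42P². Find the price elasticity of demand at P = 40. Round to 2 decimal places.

At P = 40, Q_x = 755.
dQ_x/dP = −2·0.42·P = −33.6.
Point elasticity E = (dQ_x/dP)·(P/Q_x) = -33.6 × 40/755 ≈ -1.78.
|E| > 1, so demand is elastic at this price.

-1.78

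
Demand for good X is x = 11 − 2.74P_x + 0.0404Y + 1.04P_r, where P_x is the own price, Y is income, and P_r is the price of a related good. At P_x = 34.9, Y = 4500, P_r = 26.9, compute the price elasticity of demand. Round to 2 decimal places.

x = 11 − 2.74(34.9) + 0.0404(4500) + 1.04(26.9) = 11 − 95.626 + 181.8 + 27.976 = 125.15.
∂x/∂P_x = −2.74, so E_p = (−2.74)·(34.9/125.15) ≈ -0.76.
|E_p| < 1: demand is inelastic.

-0.76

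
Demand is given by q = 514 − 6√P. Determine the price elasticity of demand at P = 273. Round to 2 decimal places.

At P = 273, q = 414.8637.
dq/dP = −6/(2√P) = −6/(2·16.5227).
Point elasticity E = (dq/dP)·(P/q) = -0.1816 × 273/414.8637 ≈ -0.12.
|E| < 1, so demand is inelastic at this price.

-0.12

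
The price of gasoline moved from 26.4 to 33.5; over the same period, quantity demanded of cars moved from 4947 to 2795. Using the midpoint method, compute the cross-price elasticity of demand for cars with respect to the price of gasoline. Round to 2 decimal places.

%ΔQ_x = (2795 − 4947)/[(4947+2795)/2] = -2152/3871 ≈ -0.5559.
%ΔP_y = (33.5 − 26.4)/[(26.4+33.5)/2] ≈ 0.2371.
E_xy = -0.5559/0.2371 ≈ -2.35.
E_xy < 0, so cars and gasoline are complements.

-2.35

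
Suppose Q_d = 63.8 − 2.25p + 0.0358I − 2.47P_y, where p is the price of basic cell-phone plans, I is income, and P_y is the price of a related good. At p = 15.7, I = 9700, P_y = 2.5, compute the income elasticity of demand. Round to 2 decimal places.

Substituting, Q_d = 63.8 − 2.25(15.7) + 0.0358(9700) − 2.47(2.5) = 63.8 − 35.325 + 347.26 − 6.175 = 369.56.
∂Q_d/∂I = +0.0358, so E_I = 0.0358·(9700/369.56) ≈ 0.94.
E_I ∈ (0,1): normal good (necessity).

0.94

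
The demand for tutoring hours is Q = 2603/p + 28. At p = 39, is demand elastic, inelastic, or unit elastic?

inelastic

At p = 39, Q = 94.7436.
dQ/dp = −2603/p² = −1.7114.
Point elasticity E = (dQ/dp)·(p/Q) = -1.7114 × 39/94.7436 ≈ -0.704.
|E| ≈ 0.704 < 1, so demand is inelastic.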